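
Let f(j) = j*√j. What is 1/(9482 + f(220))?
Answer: 431/3602742 - 10*√55/1801371 ≈ 7.8461e-5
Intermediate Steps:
f(j) = j^(3/2)
1/(9482 + f(220)) = 1/(9482 + 220^(3/2)) = 1/(9482 + 440*√55)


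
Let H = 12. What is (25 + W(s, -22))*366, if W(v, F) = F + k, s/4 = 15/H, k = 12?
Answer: 5490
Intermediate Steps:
s = 5 (s = 4*(15/12) = 4*(15*(1/12)) = 4*(5/4) = 5)
W(v, F) = 12 + F (W(v, F) = F + 12 = 12 + F)
(25 + W(s, -22))*366 = (25 + (12 - 22))*366 = (25 - 10)*366 = 15*366 = 5490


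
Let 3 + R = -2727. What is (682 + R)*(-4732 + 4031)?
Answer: 1435648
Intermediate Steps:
R = -2730 (R = -3 - 2727 = -2730)
(682 + R)*(-4732 + 4031) = (682 - 2730)*(-4732 + 4031) = -2048*(-701) = 1435648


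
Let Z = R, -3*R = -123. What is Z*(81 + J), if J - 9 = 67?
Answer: 6437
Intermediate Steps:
J = 76 (J = 9 + 67 = 76)
R = 41 (R = -⅓*(-123) = 41)
Z = 41
Z*(81 + J) = 41*(81 + 76) = 41*157 = 6437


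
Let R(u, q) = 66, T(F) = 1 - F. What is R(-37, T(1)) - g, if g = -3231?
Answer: 3297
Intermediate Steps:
R(-37, T(1)) - g = 66 - 1*(-3231) = 66 + 3231 = 3297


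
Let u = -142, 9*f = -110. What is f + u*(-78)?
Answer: 99574/9 ≈ 11064.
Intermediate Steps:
f = -110/9 (f = (⅑)*(-110) = -110/9 ≈ -12.222)
f + u*(-78) = -110/9 - 142*(-78) = -110/9 + 11076 = 99574/9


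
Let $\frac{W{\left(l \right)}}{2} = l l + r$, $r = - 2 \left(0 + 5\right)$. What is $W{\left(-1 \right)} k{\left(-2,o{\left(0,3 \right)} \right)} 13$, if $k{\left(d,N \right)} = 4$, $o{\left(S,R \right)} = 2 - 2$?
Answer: $-936$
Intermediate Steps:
$o{\left(S,R \right)} = 0$ ($o{\left(S,R \right)} = 2 - 2 = 0$)
$r = -10$ ($r = \left(-2\right) 5 = -10$)
$W{\left(l \right)} = -20 + 2 l^{2}$ ($W{\left(l \right)} = 2 \left(l l - 10\right) = 2 \left(l^{2} - 10\right) = 2 \left(-10 + l^{2}\right) = -20 + 2 l^{2}$)
$W{\left(-1 \right)} k{\left(-2,o{\left(0,3 \right)} \right)} 13 = \left(-20 + 2 \left(-1\right)^{2}\right) 4 \cdot 13 = \left(-20 + 2 \cdot 1\right) 4 \cdot 13 = \left(-20 + 2\right) 4 \cdot 13 = \left(-18\right) 4 \cdot 13 = \left(-72\right) 13 = -936$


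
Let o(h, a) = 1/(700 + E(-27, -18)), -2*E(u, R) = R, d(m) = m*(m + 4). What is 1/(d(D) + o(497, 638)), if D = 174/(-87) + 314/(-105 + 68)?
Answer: 970621/66023449 ≈ 0.014701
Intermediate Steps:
D = -388/37 (D = 174*(-1/87) + 314/(-37) = -2 + 314*(-1/37) = -2 - 314/37 = -388/37 ≈ -10.486)
d(m) = m*(4 + m)
E(u, R) = -R/2
o(h, a) = 1/709 (o(h, a) = 1/(700 - ½*(-18)) = 1/(700 + 9) = 1/709)
1/(d(D) + o(497, 638)) = 1/(-388*(4 - 388/37)/37 + 1/709) = 1/(-388/37*(-240/37) + 1/709) = 1/(93120/1369 + 1/709) = 1/(66023449/970621) = 970621/66023449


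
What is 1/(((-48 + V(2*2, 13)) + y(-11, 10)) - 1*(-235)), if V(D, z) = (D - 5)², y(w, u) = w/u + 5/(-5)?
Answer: 10/1859 ≈ 0.0053792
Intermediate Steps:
y(w, u) = -1 + w/u (y(w, u) = w/u + 5*(-⅕) = w/u - 1 = -1 + w/u)
V(D, z) = (-5 + D)²
1/(((-48 + V(2*2, 13)) + y(-11, 10)) - 1*(-235)) = 1/(((-48 + (-5 + 2*2)²) + (-11 - 1*10)/10) - 1*(-235)) = 1/(((-48 + (-5 + 4)²) + (-11 - 10)/10) + 235) = 1/(((-48 + (-1)²) + (⅒)*(-21)) + 235) = 1/(((-48 + 1) - 21/10) + 235) = 1/((-47 - 21/10) + 235) = 1/(-491/10 + 235) = 1/(1859/10) = 10/1859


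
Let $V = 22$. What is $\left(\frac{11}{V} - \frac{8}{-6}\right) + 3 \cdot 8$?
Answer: $\frac{155}{6} \approx 25.833$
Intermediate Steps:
$\left(\frac{11}{V} - \frac{8}{-6}\right) + 3 \cdot 8 = \left(\frac{11}{22} - \frac{8}{-6}\right) + 3 \cdot 8 = \left(11 \cdot \frac{1}{22} - - \frac{4}{3}\right) + 24 = \left(\frac{1}{2} + \frac{4}{3}\right) + 24 = \frac{11}{6} + 24 = \frac{155}{6}$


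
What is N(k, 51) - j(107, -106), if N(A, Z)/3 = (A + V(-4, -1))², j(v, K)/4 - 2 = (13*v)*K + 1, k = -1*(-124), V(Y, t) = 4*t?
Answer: 632972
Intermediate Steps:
k = 124
j(v, K) = 12 + 52*K*v (j(v, K) = 8 + 4*((13*v)*K + 1) = 8 + 4*(13*K*v + 1) = 8 + 4*(1 + 13*K*v) = 8 + (4 + 52*K*v) = 12 + 52*K*v)
N(A, Z) = 3*(-4 + A)² (N(A, Z) = 3*(A + 4*(-1))² = 3*(A - 4)² = 3*(-4 + A)²)
N(k, 51) - j(107, -106) = 3*(-4 + 124)² - (12 + 52*(-106)*107) = 3*120² - (12 - 589784) = 3*14400 - 1*(-589772) = 43200 + 589772 = 632972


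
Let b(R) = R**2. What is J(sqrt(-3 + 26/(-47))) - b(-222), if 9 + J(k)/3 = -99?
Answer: -49608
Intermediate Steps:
J(k) = -324 (J(k) = -27 + 3*(-99) = -27 - 297 = -324)
J(sqrt(-3 + 26/(-47))) - b(-222) = -324 - 1*(-222)**2 = -324 - 1*49284 = -324 - 49284 = -49608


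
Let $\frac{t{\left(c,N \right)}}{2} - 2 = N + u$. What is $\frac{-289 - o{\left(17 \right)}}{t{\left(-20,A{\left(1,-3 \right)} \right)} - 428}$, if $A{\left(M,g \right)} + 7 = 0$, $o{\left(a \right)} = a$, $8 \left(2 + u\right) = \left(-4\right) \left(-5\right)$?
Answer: $\frac{306}{437} \approx 0.70023$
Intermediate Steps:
$u = \frac{1}{2}$ ($u = -2 + \frac{\left(-4\right) \left(-5\right)}{8} = -2 + \frac{1}{8} \cdot 20 = -2 + \frac{5}{2} = \frac{1}{2} \approx 0.5$)
$A{\left(M,g \right)} = -7$ ($A{\left(M,g \right)} = -7 + 0 = -7$)
$t{\left(c,N \right)} = 5 + 2 N$ ($t{\left(c,N \right)} = 4 + 2 \left(N + \frac{1}{2}\right) = 4 + 2 \left(\frac{1}{2} + N\right) = 4 + \left(1 + 2 N\right) = 5 + 2 N$)
$\frac{-289 - o{\left(17 \right)}}{t{\left(-20,A{\left(1,-3 \right)} \right)} - 428} = \frac{-289 - 17}{\left(5 + 2 \left(-7\right)\right) - 428} = \frac{-289 - 17}{\left(5 - 14\right) - 428} = - \frac{306}{-9 - 428} = - \frac{306}{-437} = \left(-306\right) \left(- \frac{1}{437}\right) = \frac{306}{437}$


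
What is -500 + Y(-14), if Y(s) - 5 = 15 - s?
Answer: -466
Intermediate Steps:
Y(s) = 20 - s (Y(s) = 5 + (15 - s) = 20 - s)
-500 + Y(-14) = -500 + (20 - 1*(-14)) = -500 + (20 + 14) = -500 + 34 = -466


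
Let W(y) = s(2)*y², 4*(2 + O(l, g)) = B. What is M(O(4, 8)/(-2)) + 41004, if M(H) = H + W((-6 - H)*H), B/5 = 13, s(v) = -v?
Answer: 83698431/2048 ≈ 40868.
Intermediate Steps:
B = 65 (B = 5*13 = 65)
O(l, g) = 57/4 (O(l, g) = -2 + (¼)*65 = -2 + 65/4 = 57/4)
W(y) = -2*y² (W(y) = (-1*2)*y² = -2*y²)
M(H) = H - 2*H²*(-6 - H)²
M(O(4, 8)/(-2)) + 41004 = ((57/4)/(-2))*(1 - 2*(57/4)/(-2)*(6 + (57/4)/(-2))²) + 41004 = ((57/4)*(-½))*(1 - 2*(57/4)*(-½)*(6 + (57/4)*(-½))²) + 41004 = -57*(1 - 2*(-57/8)*(6 - 57/8)²)/8 + 41004 = -57*(1 - 2*(-57/8)*(-9/8)²)/8 + 41004 = -57*(1 - 2*(-57/8)*81/64)/8 + 41004 = -57*(1 + 4617/256)/8 + 41004 = -57/8*4873/256 + 41004 = -277761/2048 + 41004 = 83698431/2048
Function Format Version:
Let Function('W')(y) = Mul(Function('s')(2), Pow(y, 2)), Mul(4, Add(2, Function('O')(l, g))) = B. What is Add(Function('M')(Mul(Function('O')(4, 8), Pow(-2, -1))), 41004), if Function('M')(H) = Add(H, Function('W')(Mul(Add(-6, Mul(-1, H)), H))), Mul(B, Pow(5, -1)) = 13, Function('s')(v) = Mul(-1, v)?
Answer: Rational(83698431, 2048) ≈ 40868.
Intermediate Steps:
B = 65 (B = Mul(5, 13) = 65)
Function('O')(l, g) = Rational(57, 4) (Function('O')(l, g) = Add(-2, Mul(Rational(1, 4), 65)) = Add(-2, Rational(65, 4)) = Rational(57, 4))
Function('W')(y) = Mul(-2, Pow(y, 2)) (Function('W')(y) = Mul(Mul(-1, 2), Pow(y, 2)) = Mul(-2, Pow(y, 2)))
Function('M')(H) = Add(H, Mul(-2, Pow(H, 2), Pow(Add(-6, Mul(-1, H)), 2))) (Function('M')(H) = Add(H, Mul(-2, Pow(Mul(Add(-6, Mul(-1, H)), H), 2))) = Add(H, Mul(-2, Pow(Mul(H, Add(-6, Mul(-1, H))), 2))) = Add(H, Mul(-2, Mul(Pow(H, 2), Pow(Add(-6, Mul(-1, H)), 2)))) = Add(H, Mul(-2, Pow(H, 2), Pow(Add(-6, Mul(-1, H)), 2))))
Add(Function('M')(Mul(Function('O')(4, 8), Pow(-2, -1))), 41004) = Add(Mul(Mul(Rational(57, 4), Pow(-2, -1)), Add(1, Mul(-2, Mul(Rational(57, 4), Pow(-2, -1)), Pow(Add(6, Mul(Rational(57, 4), Pow(-2, -1))), 2)))), 41004) = Add(Mul(Mul(Rational(57, 4), Rational(-1, 2)), Add(1, Mul(-2, Mul(Rational(57, 4), Rational(-1, 2)), Pow(Add(6, Mul(Rational(57, 4), Rational(-1, 2))), 2)))), 41004) = Add(Mul(Rational(-57, 8), Add(1, Mul(-2, Rational(-57, 8), Pow(Add(6, Rational(-57, 8)), 2)))), 41004) = Add(Mul(Rational(-57, 8), Add(1, Mul(-2, Rational(-57, 8), Pow(Rational(-9, 8), 2)))), 41004) = Add(Mul(Rational(-57, 8), Add(1, Mul(-2, Rational(-57, 8), Rational(81, 64)))), 41004) = Add(Mul(Rational(-57, 8), Add(1, Rational(4617, 256))), 41004) = Add(Mul(Rational(-57, 8), Rational(4873, 256)), 41004) = Add(Rational(-277761, 2048), 41004) = Rational(83698431, 2048)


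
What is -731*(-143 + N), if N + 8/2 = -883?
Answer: 752930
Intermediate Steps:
N = -887 (N = -4 - 883 = -887)
-731*(-143 + N) = -731*(-143 - 887) = -731*(-1030) = 752930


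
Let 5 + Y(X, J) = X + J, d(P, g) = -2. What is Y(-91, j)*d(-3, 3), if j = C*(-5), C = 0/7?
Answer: 192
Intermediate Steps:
C = 0 (C = 0*(1/7) = 0)
j = 0 (j = 0*(-5) = 0)
Y(X, J) = -5 + J + X (Y(X, J) = -5 + (X + J) = -5 + (J + X) = -5 + J + X)
Y(-91, j)*d(-3, 3) = (-5 + 0 - 91)*(-2) = -96*(-2) = 192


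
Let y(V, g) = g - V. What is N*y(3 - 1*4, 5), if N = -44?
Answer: -264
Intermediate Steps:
N*y(3 - 1*4, 5) = -44*(5 - (3 - 1*4)) = -44*(5 - (3 - 4)) = -44*(5 - 1*(-1)) = -44*(5 + 1) = -44*6 = -264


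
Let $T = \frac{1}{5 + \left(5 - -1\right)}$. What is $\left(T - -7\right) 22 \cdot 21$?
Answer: $3276$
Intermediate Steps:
$T = \frac{1}{11}$ ($T = \frac{1}{5 + \left(5 + 1\right)} = \frac{1}{5 + 6} = \frac{1}{11} \approx 0.090909$)
$\left(T - -7\right) 22 \cdot 21 = \left(\frac{1}{11} - -7\right) 22 \cdot 21 = \left(\frac{1}{11} + 7\right) 22 \cdot 21 = \frac{78}{11} \cdot 22 \cdot 21 = 156 \cdot 21 = 3276$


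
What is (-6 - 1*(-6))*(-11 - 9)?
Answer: 0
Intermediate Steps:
(-6 - 1*(-6))*(-11 - 9) = (-6 + 6)*(-20) = 0*(-20) = 0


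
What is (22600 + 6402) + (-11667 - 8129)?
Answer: 9206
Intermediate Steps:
(22600 + 6402) + (-11667 - 8129) = 29002 - 19796 = 9206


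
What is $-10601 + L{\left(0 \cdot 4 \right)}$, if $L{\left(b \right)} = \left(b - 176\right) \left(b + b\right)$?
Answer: $-10601$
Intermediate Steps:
$L{\left(b \right)} = 2 b \left(-176 + b\right)$ ($L{\left(b \right)} = \left(-176 + b\right) 2 b = 2 b \left(-176 + b\right)$)
$-10601 + L{\left(0 \cdot 4 \right)} = -10601 + 2 \cdot 0 \cdot 4 \left(-176 + 0 \cdot 4\right) = -10601 + 2 \cdot 0 \left(-176 + 0\right) = -10601 + 2 \cdot 0 \left(-176\right) = -10601 + 0 = -10601$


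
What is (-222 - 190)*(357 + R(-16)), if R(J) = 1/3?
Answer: -441664/3 ≈ -1.4722e+5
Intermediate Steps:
R(J) = 1/3
(-222 - 190)*(357 + R(-16)) = (-222 - 190)*(357 + 1/3) = -412*1072/3 = -441664/3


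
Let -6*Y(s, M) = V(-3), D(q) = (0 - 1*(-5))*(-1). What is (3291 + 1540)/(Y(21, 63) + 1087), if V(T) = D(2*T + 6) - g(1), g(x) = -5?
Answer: 4831/1087 ≈ 4.4443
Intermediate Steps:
D(q) = -5 (D(q) = (0 + 5)*(-1) = 5*(-1) = -5)
V(T) = 0 (V(T) = -5 - 1*(-5) = -5 + 5 = 0)
Y(s, M) = 0 (Y(s, M) = -⅙*0 = 0)
(3291 + 1540)/(Y(21, 63) + 1087) = (3291 + 1540)/(0 + 1087) = 4831/1087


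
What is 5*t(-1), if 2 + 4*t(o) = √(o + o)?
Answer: -5/2 + 5*I*√2/4 ≈ -2.5 + 1.7678*I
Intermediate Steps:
t(o) = -½ + √2*√o/4 (t(o) = -½ + √(o + o)/4 = -½ + √(2*o)/4 = -½ + (√2*√o)/4 = -½ + √2*√o/4)
5*t(-1) = 5*(-½ + √2*√(-1)/4) = 5*(-½ + √2*I/4) = 5*(-½ + I*√2/4) = -5/2 + 5*I*√2/4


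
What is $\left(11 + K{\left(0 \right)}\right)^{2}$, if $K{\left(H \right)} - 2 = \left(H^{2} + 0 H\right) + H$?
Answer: $169$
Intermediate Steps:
$K{\left(H \right)} = 2 + H + H^{2}$ ($K{\left(H \right)} = 2 + \left(\left(H^{2} + 0 H\right) + H\right) = 2 + \left(\left(H^{2} + 0\right) + H\right) = 2 + \left(H^{2} + H\right) = 2 + \left(H + H^{2}\right) = 2 + H + H^{2}$)
$\left(11 + K{\left(0 \right)}\right)^{2} = \left(11 + \left(2 + 0 + 0^{2}\right)\right)^{2} = \left(11 + \left(2 + 0 + 0\right)\right)^{2} = \left(11 + 2\right)^{2} = 13^{2} = 169$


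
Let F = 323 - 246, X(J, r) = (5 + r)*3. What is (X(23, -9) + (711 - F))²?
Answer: 386884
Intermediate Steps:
X(J, r) = 15 + 3*r
F = 77
(X(23, -9) + (711 - F))² = ((15 + 3*(-9)) + (711 - 1*77))² = ((15 - 27) + (711 - 77))² = (-12 + 634)² = 622² = 386884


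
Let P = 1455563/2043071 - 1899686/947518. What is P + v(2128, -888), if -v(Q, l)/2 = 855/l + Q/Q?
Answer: -195796727260107/143252644535572 ≈ -1.3668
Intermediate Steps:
v(Q, l) = -2 - 1710/l (v(Q, l) = -2*(855/l + Q/Q) = -2*(855/l + 1) = -2*(1 + 855/l) = -2 - 1710/l)
P = -1251010616536/967923273889 (P = 1455563*(1/2043071) - 1899686*1/947518 = 1455563/2043071 - 949843/473759 = -1251010616536/967923273889 ≈ -1.2925)
P + v(2128, -888) = -1251010616536/967923273889 + (-2 - 1710/(-888)) = -1251010616536/967923273889 + (-2 - 1710*(-1/888)) = -1251010616536/967923273889 + (-2 + 285/148) = -1251010616536/967923273889 - 11/148 = -195796727260107/143252644535572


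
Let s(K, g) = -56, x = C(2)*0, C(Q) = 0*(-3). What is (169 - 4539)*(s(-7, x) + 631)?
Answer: -2512750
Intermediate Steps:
C(Q) = 0
x = 0 (x = 0*0 = 0)
(169 - 4539)*(s(-7, x) + 631) = (169 - 4539)*(-56 + 631) = -4370*575 = -2512750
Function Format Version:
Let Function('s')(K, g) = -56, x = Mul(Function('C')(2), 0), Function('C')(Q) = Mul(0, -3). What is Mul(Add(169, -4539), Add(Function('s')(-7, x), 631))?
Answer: -2512750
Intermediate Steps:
Function('C')(Q) = 0
x = 0 (x = Mul(0, 0) = 0)
Mul(Add(169, -4539), Add(Function('s')(-7, x), 631)) = Mul(Add(169, -4539), Add(-56, 631)) = Mul(-4370, 575) = -2512750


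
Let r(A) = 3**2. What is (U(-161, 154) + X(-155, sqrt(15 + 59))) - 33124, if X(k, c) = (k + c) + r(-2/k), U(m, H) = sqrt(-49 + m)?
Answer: -33270 + sqrt(74) + I*sqrt(210) ≈ -33261.0 + 14.491*I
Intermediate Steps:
r(A) = 9
X(k, c) = 9 + c + k (X(k, c) = (k + c) + 9 = (c + k) + 9 = 9 + c + k)
(U(-161, 154) + X(-155, sqrt(15 + 59))) - 33124 = (sqrt(-49 - 161) + (9 + sqrt(15 + 59) - 155)) - 33124 = (sqrt(-210) + (9 + sqrt(74) - 155)) - 33124 = (I*sqrt(210) + (-146 + sqrt(74))) - 33124 = (-146 + sqrt(74) + I*sqrt(210)) - 33124 = -33270 + sqrt(74) + I*sqrt(210)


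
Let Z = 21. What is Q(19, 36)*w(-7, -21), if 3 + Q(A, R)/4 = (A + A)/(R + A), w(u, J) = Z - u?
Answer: -14224/55 ≈ -258.62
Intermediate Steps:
w(u, J) = 21 - u
Q(A, R) = -12 + 8*A/(A + R) (Q(A, R) = -12 + 4*((A + A)/(R + A)) = -12 + 4*((2*A)/(A + R)) = -12 + 4*(2*A/(A + R)) = -12 + 8*A/(A + R))
Q(19, 36)*w(-7, -21) = (4*(-1*19 - 3*36)/(19 + 36))*(21 - 1*(-7)) = (4*(-19 - 108)/55)*(21 + 7) = (4*(1/55)*(-127))*28 = -508/55*28 = -14224/55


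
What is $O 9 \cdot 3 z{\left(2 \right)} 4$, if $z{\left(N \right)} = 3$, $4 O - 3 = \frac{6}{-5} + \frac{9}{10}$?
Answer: $\frac{2187}{10} \approx 218.7$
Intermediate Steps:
$O = \frac{27}{40}$ ($O = \frac{3}{4} + \frac{\frac{6}{-5} + \frac{9}{10}}{4} = \frac{3}{4} + \frac{6 \left(- \frac{1}{5}\right) + 9 \cdot \frac{1}{10}}{4} = \frac{3}{4} + \frac{- \frac{6}{5} + \frac{9}{10}}{4} = \frac{3}{4} + \frac{1}{4} \left(- \frac{3}{10}\right) = \frac{3}{4} - \frac{3}{40} = \frac{27}{40} \approx 0.675$)
$O 9 \cdot 3 z{\left(2 \right)} 4 = \frac{27}{40} \cdot 9 \cdot 3 \cdot 3 \cdot 4 = \frac{243 \cdot 9 \cdot 4}{40} = \frac{243}{40} \cdot 36 = \frac{2187}{10}$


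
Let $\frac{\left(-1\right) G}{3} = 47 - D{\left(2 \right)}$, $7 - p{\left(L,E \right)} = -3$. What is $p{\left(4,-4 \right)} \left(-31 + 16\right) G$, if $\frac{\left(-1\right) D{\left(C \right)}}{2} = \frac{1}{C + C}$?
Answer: $21375$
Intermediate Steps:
$p{\left(L,E \right)} = 10$ ($p{\left(L,E \right)} = 7 - -3 = 7 + 3 = 10$)
$D{\left(C \right)} = - \frac{1}{C}$ ($D{\left(C \right)} = - \frac{2}{C + C} = - \frac{2}{2 C} = - 2 \frac{1}{2 C} = - \frac{1}{C}$)
$G = - \frac{285}{2}$ ($G = - 3 \left(47 - - \frac{1}{2}\right) = - 3 \left(47 + \frac{1}{2}\right) = \left(-3\right) \frac{95}{2} = - \frac{285}{2} \approx -142.5$)
$p{\left(4,-4 \right)} \left(-31 + 16\right) G = 10 \left(-31 + 16\right) \left(- \frac{285}{2}\right) = 10 \left(\left(-15\right) \left(- \frac{285}{2}\right)\right) = 10 \cdot \frac{4275}{2} = 21375$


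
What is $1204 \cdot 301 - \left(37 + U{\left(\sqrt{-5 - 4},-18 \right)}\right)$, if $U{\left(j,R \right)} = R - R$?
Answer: $362367$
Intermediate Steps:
$U{\left(j,R \right)} = 0$
$1204 \cdot 301 - \left(37 + U{\left(\sqrt{-5 - 4},-18 \right)}\right) = 1204 \cdot 301 + \left(352 - \left(0 + 389\right)\right) = 362404 + \left(352 - 389\right) = 362404 - 37 = 362367$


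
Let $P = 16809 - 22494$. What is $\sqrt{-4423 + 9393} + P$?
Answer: $-5685 + \sqrt{4970} \approx -5614.5$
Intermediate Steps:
$P = -5685$
$\sqrt{-4423 + 9393} + P = \sqrt{-4423 + 9393} - 5685 = \sqrt{4970} - 5685 = -5685 + \sqrt{4970}$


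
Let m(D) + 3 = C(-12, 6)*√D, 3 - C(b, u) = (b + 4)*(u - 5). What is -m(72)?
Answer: 3 - 66*√2 ≈ -90.338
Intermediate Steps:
C(b, u) = 3 - (-5 + u)*(4 + b) (C(b, u) = 3 - (b + 4)*(u - 5) = 3 - (4 + b)*(-5 + u) = 3 - (-5 + u)*(4 + b))
m(D) = -3 + 11*√D (m(D) = -3 + (23 - 4*6 + 5*(-12) - 1*(-12)*6)*√D = -3 + (23 - 24 - 60 + 72)*√D = -3 + 11*√D)
-m(72) = -(-3 + 11*√72) = -(-3 + 11*(6*√2)) = -(-3 + 66*√2) = 3 - 66*√2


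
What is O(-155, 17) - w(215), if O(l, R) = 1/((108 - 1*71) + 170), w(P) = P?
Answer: -44504/207 ≈ -215.00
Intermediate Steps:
O(l, R) = 1/207 (O(l, R) = 1/((108 - 71) + 170) = 1/(37 + 170) = 1/207)
O(-155, 17) - w(215) = 1/207 - 1*215 = 1/207 - 215 = -44504/207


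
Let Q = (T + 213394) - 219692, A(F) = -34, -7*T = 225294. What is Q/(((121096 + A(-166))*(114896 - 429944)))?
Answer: 67345/66745596708 ≈ 1.0090e-6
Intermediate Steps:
T = -225294/7 (T = -⅐*225294 = -225294/7 ≈ -32185.)
Q = -269380/7 (Q = (-225294/7 + 213394) - 219692 = 1268464/7 - 219692 = -269380/7 ≈ -38483.)
Q/(((121096 + A(-166))*(114896 - 429944))) = -269380*1/((114896 - 429944)*(121096 - 34))/7 = -269380/(7*(121062*(-315048))) = -269380/7/(-38140340976) = -269380/7*(-1/38140340976) = 67345/66745596708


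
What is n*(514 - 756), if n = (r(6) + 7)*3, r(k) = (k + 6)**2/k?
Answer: -22506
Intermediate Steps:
r(k) = (6 + k)**2/k
n = 93 (n = ((6 + 6)**2/6 + 7)*3 = ((1/6)*12**2 + 7)*3 = ((1/6)*144 + 7)*3 = (24 + 7)*3 = 31*3 = 93)
n*(514 - 756) = 93*(514 - 756) = 93*(-242) = -22506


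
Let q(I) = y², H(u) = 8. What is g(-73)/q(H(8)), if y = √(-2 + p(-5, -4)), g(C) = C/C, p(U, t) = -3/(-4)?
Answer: -⅘ ≈ -0.80000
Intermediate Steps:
p(U, t) = ¾ (p(U, t) = -3*(-¼) = ¾)
g(C) = 1
y = I*√5/2 (y = √(-2 + ¾) = √(-5/4) = I*√5/2 ≈ 1.118*I)
q(I) = -5/4 (q(I) = (I*√5/2)² = -5/4)
g(-73)/q(H(8)) = 1/(-5/4) = 1*(-⅘) = -⅘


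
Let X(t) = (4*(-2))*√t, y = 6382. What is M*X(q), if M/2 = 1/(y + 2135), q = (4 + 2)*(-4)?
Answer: -32*I*√6/8517 ≈ -0.0092032*I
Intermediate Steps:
q = -24 (q = 6*(-4) = -24)
X(t) = -8*√t
M = 2/8517 (M = 2/(6382 + 2135) = 2/8517 ≈ 0.00023482)
M*X(q) = 2*(-16*I*√6)/8517 = -32*I*√6/8517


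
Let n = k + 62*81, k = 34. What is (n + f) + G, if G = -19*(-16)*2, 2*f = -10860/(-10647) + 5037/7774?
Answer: 80417983/14196 ≈ 5664.8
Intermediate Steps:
f = 11839/14196 (f = (-10860/(-10647) + 5037/7774)/2 = (-10860*(-1/10647) + 5037*(1/7774))/2 = (3620/3549 + 219/338)/2 = (½)*(11839/7098) = 11839/14196 ≈ 0.83397)
n = 5056 (n = 34 + 62*81 = 34 + 5022 = 5056)
G = 608 (G = 304*2 = 608)
(n + f) + G = (5056 + 11839/14196) + 608 = 71786815/14196 + 608 = 80417983/14196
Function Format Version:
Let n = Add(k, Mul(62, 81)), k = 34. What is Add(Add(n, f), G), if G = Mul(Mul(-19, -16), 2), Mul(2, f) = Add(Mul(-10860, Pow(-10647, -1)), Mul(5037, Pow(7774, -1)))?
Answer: Rational(80417983, 14196) ≈ 5664.8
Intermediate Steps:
f = Rational(11839, 14196) (f = Mul(Rational(1, 2), Add(Mul(-10860, Pow(-10647, -1)), Mul(5037, Pow(7774, -1)))) = Mul(Rational(1, 2), Add(Mul(-10860, Rational(-1, 10647)), Mul(5037, Rational(1, 7774)))) = Mul(Rational(1, 2), Add(Rational(3620, 3549), Rational(219, 338))) = Mul(Rational(1, 2), Rational(11839, 7098)) = Rational(11839, 14196) ≈ 0.83397)
n = 5056 (n = Add(34, Mul(62, 81)) = Add(34, 5022) = 5056)
G = 608 (G = Mul(304, 2) = 608)
Add(Add(n, f), G) = Add(Add(5056, Rational(11839, 14196)), 608) = Add(Rational(71786815, 14196), 608) = Rational(80417983, 14196)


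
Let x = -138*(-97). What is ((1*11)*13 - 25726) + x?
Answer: -12197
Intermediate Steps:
x = 13386
((1*11)*13 - 25726) + x = ((1*11)*13 - 25726) + 13386 = (11*13 - 25726) + 13386 = (143 - 25726) + 13386 = -25583 + 13386 = -12197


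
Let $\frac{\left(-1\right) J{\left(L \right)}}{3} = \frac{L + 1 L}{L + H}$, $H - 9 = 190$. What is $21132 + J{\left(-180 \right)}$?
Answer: $\frac{402588}{19} \approx 21189.0$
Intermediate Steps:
$H = 199$ ($H = 9 + 190 = 199$)
$J{\left(L \right)} = - \frac{6 L}{199 + L}$ ($J{\left(L \right)} = - 3 \frac{L + 1 L}{L + 199} = - 3 \frac{L + L}{199 + L} = - 3 \frac{2 L}{199 + L} = - \frac{6 L}{199 + L}$)
$21132 + J{\left(-180 \right)} = 21132 - - \frac{1080}{199 - 180} = 21132 - - \frac{1080}{19} = 21132 - \left(-1080\right) \frac{1}{19} = 21132 + \frac{1080}{19} = \frac{402588}{19}$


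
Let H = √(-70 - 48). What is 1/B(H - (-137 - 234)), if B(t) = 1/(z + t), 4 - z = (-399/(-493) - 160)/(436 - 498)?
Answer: 11383769/30566 + I*√118 ≈ 372.43 + 10.863*I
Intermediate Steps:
z = 43783/30566 (z = 4 - (-399/(-493) - 160)/(436 - 498) = 4 - (-399*(-1/493) - 160)/(-62) = 4 - (399/493 - 160)*(-1)/62 = 4 - (-78481)*(-1)/(493*62) = 4 - 1*78481/30566 = 4 - 78481/30566 = 43783/30566 ≈ 1.4324)
H = I*√118 (H = √(-118) = I*√118 ≈ 10.863*I)
B(t) = 1/(43783/30566 + t)
1/B(H - (-137 - 234)) = 1/(30566/(43783 + 30566*(I*√118 - (-137 - 234)))) = 1/(30566/(43783 + 30566*(I*√118 - 1*(-371)))) = 1/(30566/(43783 + 30566*(I*√118 + 371))) = 1/(30566/(43783 + 30566*(371 + I*√118))) = 1/(30566/(43783 + (11339986 + 30566*I*√118))) = 1/(30566/(11383769 + 30566*I*√118)) = 11383769/30566 + I*√118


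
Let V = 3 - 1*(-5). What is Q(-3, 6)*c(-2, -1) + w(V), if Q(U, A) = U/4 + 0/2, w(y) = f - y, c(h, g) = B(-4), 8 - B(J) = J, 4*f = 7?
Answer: -61/4 ≈ -15.250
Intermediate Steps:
f = 7/4 (f = (¼)*7 = 7/4 ≈ 1.7500)
B(J) = 8 - J
c(h, g) = 12 (c(h, g) = 8 - 1*(-4) = 8 + 4 = 12)
V = 8 (V = 3 + 5 = 8)
w(y) = 7/4 - y
Q(U, A) = U/4 (Q(U, A) = U*(¼) + 0*(½) = U/4 + 0 = U/4)
Q(-3, 6)*c(-2, -1) + w(V) = ((¼)*(-3))*12 + (7/4 - 1*8) = -¾*12 + (7/4 - 8) = -9 - 25/4 = -61/4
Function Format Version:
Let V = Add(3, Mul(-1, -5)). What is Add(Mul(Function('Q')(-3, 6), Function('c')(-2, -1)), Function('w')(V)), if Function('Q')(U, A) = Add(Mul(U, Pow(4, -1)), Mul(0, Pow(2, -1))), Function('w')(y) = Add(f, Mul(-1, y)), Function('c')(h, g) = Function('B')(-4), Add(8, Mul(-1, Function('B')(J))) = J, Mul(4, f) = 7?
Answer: Rational(-61, 4) ≈ -15.250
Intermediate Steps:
f = Rational(7, 4) (f = Mul(Rational(1, 4), 7) = Rational(7, 4) ≈ 1.7500)
Function('B')(J) = Add(8, Mul(-1, J))
Function('c')(h, g) = 12 (Function('c')(h, g) = Add(8, Mul(-1, -4)) = Add(8, 4) = 12)
V = 8 (V = Add(3, 5) = 8)
Function('w')(y) = Add(Rational(7, 4), Mul(-1, y))
Function('Q')(U, A) = Mul(Rational(1, 4), U) (Function('Q')(U, A) = Add(Mul(U, Rational(1, 4)), Mul(0, Rational(1, 2))) = Add(Mul(Rational(1, 4), U), 0) = Mul(Rational(1, 4), U))
Add(Mul(Function('Q')(-3, 6), Function('c')(-2, -1)), Function('w')(V)) = Add(Mul(Mul(Rational(1, 4), -3), 12), Add(Rational(7, 4), Mul(-1, 8))) = Add(Mul(Rational(-3, 4), 12), Add(Rational(7, 4), -8)) = Add(-9, Rational(-25, 4)) = Rational(-61, 4)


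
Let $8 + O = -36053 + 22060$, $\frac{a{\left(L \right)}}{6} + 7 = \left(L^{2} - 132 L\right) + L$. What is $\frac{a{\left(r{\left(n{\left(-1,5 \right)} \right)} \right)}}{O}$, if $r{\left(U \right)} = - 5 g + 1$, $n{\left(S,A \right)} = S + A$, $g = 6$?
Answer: $- \frac{9266}{4667} \approx -1.9854$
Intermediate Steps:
$n{\left(S,A \right)} = A + S$
$r{\left(U \right)} = -29$ ($r{\left(U \right)} = \left(-5\right) 6 + 1 = -30 + 1 = -29$)
$a{\left(L \right)} = -42 - 786 L + 6 L^{2}$ ($a{\left(L \right)} = -42 + 6 \left(\left(L^{2} - 132 L\right) + L\right) = -42 + 6 \left(L^{2} - 131 L\right) = -42 + \left(- 786 L + 6 L^{2}\right) = -42 - 786 L + 6 L^{2}$)
$O = -14001$ ($O = -8 + \left(-36053 + 22060\right) = -8 - 13993 = -14001$)
$\frac{a{\left(r{\left(n{\left(-1,5 \right)} \right)} \right)}}{O} = \frac{-42 - -22794 + 6 \left(-29\right)^{2}}{-14001} = \left(-42 + 22794 + 6 \cdot 841\right) \left(- \frac{1}{14001}\right) = \left(-42 + 22794 + 5046\right) \left(- \frac{1}{14001}\right) = 27798 \left(- \frac{1}{14001}\right) = - \frac{9266}{4667}$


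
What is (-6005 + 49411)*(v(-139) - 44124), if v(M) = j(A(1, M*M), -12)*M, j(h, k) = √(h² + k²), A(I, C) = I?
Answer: -1915246344 - 6033434*√145 ≈ -1.9879e+9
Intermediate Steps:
v(M) = M*√145 (v(M) = √(1² + (-12)²)*M = √(1 + 144)*M = √145*M = M*√145)
(-6005 + 49411)*(v(-139) - 44124) = (-6005 + 49411)*(-139*√145 - 44124) = 43406*(-44124 - 139*√145) = -1915246344 - 6033434*√145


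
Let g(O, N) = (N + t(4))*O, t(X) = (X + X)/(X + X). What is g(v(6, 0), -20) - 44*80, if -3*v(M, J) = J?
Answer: -3520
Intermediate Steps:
v(M, J) = -J/3
t(X) = 1 (t(X) = (2*X)/((2*X)) = (2*X)*(1/(2*X)) = 1)
g(O, N) = O*(1 + N) (g(O, N) = (N + 1)*O = (1 + N)*O = O*(1 + N))
g(v(6, 0), -20) - 44*80 = (-⅓*0)*(1 - 20) - 44*80 = 0*(-19) - 3520 = 0 - 3520 = -3520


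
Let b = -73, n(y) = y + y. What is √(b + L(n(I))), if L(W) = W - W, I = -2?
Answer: I*√73 ≈ 8.544*I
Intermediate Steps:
n(y) = 2*y
L(W) = 0
√(b + L(n(I))) = √(-73 + 0) = √(-73) = I*√73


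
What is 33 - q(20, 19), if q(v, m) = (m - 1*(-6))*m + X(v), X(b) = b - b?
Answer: -442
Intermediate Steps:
X(b) = 0
q(v, m) = m*(6 + m) (q(v, m) = (m - 1*(-6))*m + 0 = (m + 6)*m + 0 = (6 + m)*m + 0 = m*(6 + m) + 0 = m*(6 + m))
33 - q(20, 19) = 33 - 19*(6 + 19) = 33 - 19*25 = 33 - 1*475 = 33 - 475 = -442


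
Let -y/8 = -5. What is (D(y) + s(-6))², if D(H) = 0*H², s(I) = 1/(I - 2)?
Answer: 1/64 ≈ 0.015625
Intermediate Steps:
y = 40 (y = -8*(-5) = 40)
s(I) = 1/(-2 + I)
D(H) = 0
(D(y) + s(-6))² = (0 + 1/(-2 - 6))² = (0 + 1/(-8))² = (0 - ⅛)² = (-⅛)² = 1/64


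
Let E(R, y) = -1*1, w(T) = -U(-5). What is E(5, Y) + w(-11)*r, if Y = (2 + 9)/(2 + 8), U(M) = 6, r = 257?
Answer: -1543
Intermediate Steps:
w(T) = -6 (w(T) = -1*6 = -6)
Y = 11/10 ≈ 1.1000
E(R, y) = -1
E(5, Y) + w(-11)*r = -1 - 6*257 = -1 - 1542 = -1543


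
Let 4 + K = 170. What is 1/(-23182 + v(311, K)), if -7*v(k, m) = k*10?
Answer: -7/165384 ≈ -4.2326e-5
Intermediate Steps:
K = 166 (K = -4 + 170 = 166)
v(k, m) = -10*k/7 (v(k, m) = -k*10/7 = -10*k/7)
1/(-23182 + v(311, K)) = 1/(-23182 - 10/7*311) = 1/(-23182 - 3110/7) = 1/(-165384/7) = -7/165384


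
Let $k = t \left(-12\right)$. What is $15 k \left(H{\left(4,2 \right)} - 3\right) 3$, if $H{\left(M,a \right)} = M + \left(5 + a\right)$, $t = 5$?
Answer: $-21600$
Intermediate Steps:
$k = -60$ ($k = 5 \left(-12\right) = -60$)
$H{\left(M,a \right)} = 5 + M + a$
$15 k \left(H{\left(4,2 \right)} - 3\right) 3 = 15 \left(-60\right) \left(\left(5 + 4 + 2\right) - 3\right) 3 = - 900 \left(11 - 3\right) 3 = - 900 \cdot 8 \cdot 3 = \left(-900\right) 24 = -21600$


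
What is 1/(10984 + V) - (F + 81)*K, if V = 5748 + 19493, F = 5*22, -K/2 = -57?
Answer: -788763149/36225 ≈ -21774.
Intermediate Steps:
K = 114 (K = -2*(-57) = 114)
F = 110
V = 25241
1/(10984 + V) - (F + 81)*K = 1/(10984 + 25241) - (110 + 81)*114 = 1/36225 - 191*114 = 1/36225 - 1*21774 = 1/36225 - 21774 = -788763149/36225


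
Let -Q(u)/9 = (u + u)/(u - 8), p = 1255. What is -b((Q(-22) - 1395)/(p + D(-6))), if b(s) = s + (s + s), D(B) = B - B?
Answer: 21123/6275 ≈ 3.3662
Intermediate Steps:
D(B) = 0
Q(u) = -18*u/(-8 + u) (Q(u) = -9*(u + u)/(u - 8) = -9*2*u/(-8 + u) = -18*u/(-8 + u))
b(s) = 3*s (b(s) = s + 2*s = 3*s)
-b((Q(-22) - 1395)/(p + D(-6))) = -3*(-18*(-22)/(-8 - 22) - 1395)/(1255 + 0) = -3*(-18*(-22)/(-30) - 1395)/1255 = -3*(-18*(-22)*(-1/30) - 1395)*(1/1255) = -3*(-66/5 - 1395)*(1/1255) = -3*(-7041/5*1/1255) = -3*(-7041)/6275 = -1*(-21123/6275) = 21123/6275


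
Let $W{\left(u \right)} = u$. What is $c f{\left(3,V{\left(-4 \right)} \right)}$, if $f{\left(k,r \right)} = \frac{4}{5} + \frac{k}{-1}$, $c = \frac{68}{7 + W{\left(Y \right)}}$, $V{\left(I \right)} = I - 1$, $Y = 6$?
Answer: $- \frac{748}{65} \approx -11.508$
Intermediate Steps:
$V{\left(I \right)} = -1 + I$
$c = \frac{68}{13}$ ($c = \frac{68}{7 + 6} = \frac{68}{13} \approx 5.2308$)
$f{\left(k,r \right)} = \frac{4}{5} - k$ ($f{\left(k,r \right)} = 4 \cdot \frac{1}{5} + k \left(-1\right) = \frac{4}{5} - k$)
$c f{\left(3,V{\left(-4 \right)} \right)} = \frac{68 \left(\frac{4}{5} - 3\right)}{13} = \frac{68}{13} \left(- \frac{11}{5}\right) = - \frac{748}{65}$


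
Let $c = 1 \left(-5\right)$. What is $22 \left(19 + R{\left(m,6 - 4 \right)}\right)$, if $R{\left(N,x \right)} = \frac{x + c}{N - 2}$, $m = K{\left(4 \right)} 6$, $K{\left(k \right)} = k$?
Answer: $415$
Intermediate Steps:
$m = 24$ ($m = 4 \cdot 6 = 24$)
$c = -5$
$R{\left(N,x \right)} = \frac{-5 + x}{-2 + N}$ ($R{\left(N,x \right)} = \frac{x - 5}{N - 2} = \frac{-5 + x}{-2 + N}$)
$22 \left(19 + R{\left(m,6 - 4 \right)}\right) = 22 \left(19 + \frac{-5 + \left(6 - 4\right)}{-2 + 24}\right) = 22 \left(19 + \frac{-5 + 2}{22}\right) = 22 \left(19 + \frac{1}{22} \left(-3\right)\right) = 22 \left(19 - \frac{3}{22}\right) = 22 \cdot \frac{415}{22} = 415$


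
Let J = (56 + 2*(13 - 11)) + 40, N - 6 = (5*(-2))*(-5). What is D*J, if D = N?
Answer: 5600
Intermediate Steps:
N = 56 (N = 6 + (5*(-2))*(-5) = 6 - 10*(-5) = 6 + 50 = 56)
D = 56
J = 100 (J = (56 + 2*2) + 40 = (56 + 4) + 40 = 60 + 40 = 100)
D*J = 56*100 = 5600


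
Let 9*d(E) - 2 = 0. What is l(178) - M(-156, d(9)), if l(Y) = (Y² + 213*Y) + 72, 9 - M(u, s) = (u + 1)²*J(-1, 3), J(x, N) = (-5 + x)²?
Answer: 934561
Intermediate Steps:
d(E) = 2/9 (d(E) = 2/9 + (⅑)*0 = 2/9 + 0 = 2/9)
M(u, s) = 9 - 36*(1 + u)² (M(u, s) = 9 - (u + 1)²*(-5 - 1)² = 9 - (1 + u)²*(-6)² = 9 - (1 + u)²*36 = 9 - 36*(1 + u)²)
l(Y) = 72 + Y² + 213*Y
l(178) - M(-156, d(9)) = (72 + 178² + 213*178) - (9 - 36*(1 - 156)²) = (72 + 31684 + 37914) - (9 - 36*(-155)²) = 69670 - (9 - 36*24025) = 69670 - (9 - 864900) = 69670 - 1*(-864891) = 69670 + 864891 = 934561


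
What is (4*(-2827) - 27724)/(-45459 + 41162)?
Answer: 39032/4297 ≈ 9.0835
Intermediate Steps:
(4*(-2827) - 27724)/(-45459 + 41162) = (-11308 - 27724)/(-4297) = -39032*(-1/4297) = 39032/4297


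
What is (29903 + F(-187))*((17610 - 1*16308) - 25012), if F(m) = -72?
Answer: -707293010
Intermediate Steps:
(29903 + F(-187))*((17610 - 1*16308) - 25012) = (29903 - 72)*((17610 - 1*16308) - 25012) = 29831*((17610 - 16308) - 25012) = 29831*(1302 - 25012) = 29831*(-23710) = -707293010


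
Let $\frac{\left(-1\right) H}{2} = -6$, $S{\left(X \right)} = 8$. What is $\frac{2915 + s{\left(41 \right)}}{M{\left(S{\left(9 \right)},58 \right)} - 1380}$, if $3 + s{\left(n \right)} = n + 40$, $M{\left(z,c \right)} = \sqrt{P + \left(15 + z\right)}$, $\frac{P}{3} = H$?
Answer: $- \frac{4130340}{1904341} - \frac{2993 \sqrt{59}}{1904341} \approx -2.181$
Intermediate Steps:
$H = 12$ ($H = \left(-2\right) \left(-6\right) = 12$)
$P = 36$ ($P = 3 \cdot 12 = 36$)
$M{\left(z,c \right)} = \sqrt{51 + z}$ ($M{\left(z,c \right)} = \sqrt{36 + \left(15 + z\right)} = \sqrt{51 + z}$)
$s{\left(n \right)} = 37 + n$ ($s{\left(n \right)} = -3 + \left(n + 40\right) = -3 + \left(40 + n\right) = 37 + n$)
$\frac{2915 + s{\left(41 \right)}}{M{\left(S{\left(9 \right)},58 \right)} - 1380} = \frac{2915 + \left(37 + 41\right)}{\sqrt{51 + 8} - 1380} = \frac{2915 + 78}{\sqrt{59} - 1380} = \frac{2993}{-1380 + \sqrt{59}}$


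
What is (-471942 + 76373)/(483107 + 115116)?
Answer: -395569/598223 ≈ -0.66124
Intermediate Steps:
(-471942 + 76373)/(483107 + 115116) = -395569/598223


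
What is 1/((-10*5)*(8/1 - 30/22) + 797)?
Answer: 11/5117 ≈ 0.0021497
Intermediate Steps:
1/((-10*5)*(8/1 - 30/22) + 797) = 1/(-50*(8*1 - 30*1/22) + 797) = 1/(-50*(8 - 15/11) + 797) = 1/(-50*73/11 + 797) = 1/(-3650/11 + 797) = 1/(5117/11) = 11/5117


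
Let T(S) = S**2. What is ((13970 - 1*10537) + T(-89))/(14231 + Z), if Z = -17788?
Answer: -11354/3557 ≈ -3.1920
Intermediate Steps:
((13970 - 1*10537) + T(-89))/(14231 + Z) = ((13970 - 1*10537) + (-89)**2)/(14231 - 17788) = ((13970 - 10537) + 7921)/(-3557) = (3433 + 7921)*(-1/3557) = 11354*(-1/3557) = -11354/3557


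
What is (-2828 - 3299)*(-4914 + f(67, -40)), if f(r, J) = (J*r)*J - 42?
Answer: -626448988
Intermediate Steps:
f(r, J) = -42 + r*J² (f(r, J) = r*J² - 42 = -42 + r*J²)
(-2828 - 3299)*(-4914 + f(67, -40)) = (-2828 - 3299)*(-4914 + (-42 + 67*(-40)²)) = -6127*(-4914 + (-42 + 67*1600)) = -6127*(-4914 + (-42 + 107200)) = -6127*(-4914 + 107158) = -6127*102244 = -626448988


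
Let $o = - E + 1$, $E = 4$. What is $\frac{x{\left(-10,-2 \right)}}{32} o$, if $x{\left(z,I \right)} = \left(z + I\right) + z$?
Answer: $\frac{33}{16} \approx 2.0625$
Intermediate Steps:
$x{\left(z,I \right)} = I + 2 z$ ($x{\left(z,I \right)} = \left(I + z\right) + z = I + 2 z$)
$o = -3$ ($o = \left(-1\right) 4 + 1 = -4 + 1 = -3$)
$\frac{x{\left(-10,-2 \right)}}{32} o = \frac{-2 + 2 \left(-10\right)}{32} \left(-3\right) = \frac{-2 - 20}{32} \left(-3\right) = \frac{1}{32} \left(-22\right) \left(-3\right) = \left(- \frac{11}{16}\right) \left(-3\right) = \frac{33}{16}$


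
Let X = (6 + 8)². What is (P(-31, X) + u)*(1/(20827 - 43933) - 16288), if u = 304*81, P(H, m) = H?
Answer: -9255588559697/23106 ≈ -4.0057e+8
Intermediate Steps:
X = 196 (X = 14² = 196)
u = 24624
(P(-31, X) + u)*(1/(20827 - 43933) - 16288) = (-31 + 24624)*(1/(20827 - 43933) - 16288) = 24593*(1/(-23106) - 16288) = 24593*(-1/23106 - 16288) = 24593*(-376350529/23106) = -9255588559697/23106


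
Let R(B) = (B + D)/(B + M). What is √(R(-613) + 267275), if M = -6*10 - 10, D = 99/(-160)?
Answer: √199490026522570/27320 ≈ 516.99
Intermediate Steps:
D = -99/160 (D = 99*(-1/160) = -99/160 ≈ -0.61875)
M = -70 (M = -60 - 10 = -70)
R(B) = (-99/160 + B)/(-70 + B) (R(B) = (B - 99/160)/(B - 70) = (-99/160 + B)/(-70 + B))
√(R(-613) + 267275) = √((-99/160 - 613)/(-70 - 613) + 267275) = √(-98179/160/(-683) + 267275) = √(-1/683*(-98179/160) + 267275) = √(98179/109280 + 267275) = √(29207910179/109280) = √199490026522570/27320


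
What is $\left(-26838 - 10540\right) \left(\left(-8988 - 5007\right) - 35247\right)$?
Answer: $1840567476$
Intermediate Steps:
$\left(-26838 - 10540\right) \left(\left(-8988 - 5007\right) - 35247\right) = - 37378 \left(-13995 - 35247\right) = \left(-37378\right) \left(-49242\right) = 1840567476$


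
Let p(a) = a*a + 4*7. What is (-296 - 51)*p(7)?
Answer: -26719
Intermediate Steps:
p(a) = 28 + a**2 (p(a) = a**2 + 28 = 28 + a**2)
(-296 - 51)*p(7) = (-296 - 51)*(28 + 7**2) = -347*(28 + 49) = -347*77 = -26719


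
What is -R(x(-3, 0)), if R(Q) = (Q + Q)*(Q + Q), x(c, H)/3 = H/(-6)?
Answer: 0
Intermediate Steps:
x(c, H) = -H/2 (x(c, H) = 3*(H/(-6)) = 3*(H*(-⅙)) = 3*(-H/6) = -H/2)
R(Q) = 4*Q² (R(Q) = (2*Q)*(2*Q) = 4*Q²)
-R(x(-3, 0)) = -4*(-½*0)² = -4*0² = -4*0 = -1*0 = 0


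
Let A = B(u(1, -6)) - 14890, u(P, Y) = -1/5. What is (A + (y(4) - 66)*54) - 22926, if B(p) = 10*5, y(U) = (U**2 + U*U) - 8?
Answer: -40034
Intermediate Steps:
y(U) = -8 + 2*U**2 (y(U) = (U**2 + U**2) - 8 = 2*U**2 - 8 = -8 + 2*U**2)
u(P, Y) = -1/5 (u(P, Y) = -1*1/5 = -1/5)
B(p) = 50
A = -14840 (A = 50 - 14890 = -14840)
(A + (y(4) - 66)*54) - 22926 = (-14840 + ((-8 + 2*4**2) - 66)*54) - 22926 = (-14840 + ((-8 + 2*16) - 66)*54) - 22926 = (-14840 + ((-8 + 32) - 66)*54) - 22926 = (-14840 + (24 - 66)*54) - 22926 = (-14840 - 42*54) - 22926 = (-14840 - 2268) - 22926 = -17108 - 22926 = -40034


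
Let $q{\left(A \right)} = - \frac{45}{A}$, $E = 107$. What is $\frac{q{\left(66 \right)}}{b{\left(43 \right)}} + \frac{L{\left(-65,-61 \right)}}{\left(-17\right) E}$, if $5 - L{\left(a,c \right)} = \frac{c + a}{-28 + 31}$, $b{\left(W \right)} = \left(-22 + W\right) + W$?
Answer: $- \frac{93461}{2561152} \approx -0.036492$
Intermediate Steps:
$b{\left(W \right)} = -22 + 2 W$
$L{\left(a,c \right)} = 5 - \frac{a}{3} - \frac{c}{3}$ ($L{\left(a,c \right)} = 5 - \frac{c + a}{-28 + 31} = 5 - \frac{a + c}{3} = 5 - \left(a + c\right) \frac{1}{3} = 5 - \left(\frac{a}{3} + \frac{c}{3}\right) = 5 - \frac{a}{3} - \frac{c}{3}$)
$\frac{q{\left(66 \right)}}{b{\left(43 \right)}} + \frac{L{\left(-65,-61 \right)}}{\left(-17\right) E} = \frac{\left(-45\right) \frac{1}{66}}{-22 + 2 \cdot 43} + \frac{5 - - \frac{65}{3} - - \frac{61}{3}}{\left(-17\right) 107} = \frac{\left(-45\right) \frac{1}{66}}{-22 + 86} + \frac{5 + \frac{65}{3} + \frac{61}{3}}{-1819} = - \frac{15}{22 \cdot 64} + 47 \left(- \frac{1}{1819}\right) = \left(- \frac{15}{22}\right) \frac{1}{64} - \frac{47}{1819} = - \frac{15}{1408} - \frac{47}{1819} = - \frac{93461}{2561152}$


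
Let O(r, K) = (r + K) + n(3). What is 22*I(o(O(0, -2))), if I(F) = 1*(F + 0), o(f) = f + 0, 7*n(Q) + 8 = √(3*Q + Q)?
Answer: -484/7 + 44*√3/7 ≈ -58.256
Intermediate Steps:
n(Q) = -8/7 + 2*√Q/7 (n(Q) = -8/7 + √(3*Q + Q)/7 = -8/7 + √(4*Q)/7 = -8/7 + (2*√Q)/7 = -8/7 + 2*√Q/7)
O(r, K) = -8/7 + K + r + 2*√3/7 (O(r, K) = (r + K) + (-8/7 + 2*√3/7) = (K + r) + (-8/7 + 2*√3/7) = -8/7 + K + r + 2*√3/7)
o(f) = f
I(F) = F (I(F) = 1*F = F)
22*I(o(O(0, -2))) = 22*(-8/7 - 2 + 0 + 2*√3/7) = 22*(-22/7 + 2*√3/7) = -484/7 + 44*√3/7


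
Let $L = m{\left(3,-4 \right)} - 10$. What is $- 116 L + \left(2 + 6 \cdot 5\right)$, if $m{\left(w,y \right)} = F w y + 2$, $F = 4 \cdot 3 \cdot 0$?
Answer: $960$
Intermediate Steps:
$F = 0$ ($F = 12 \cdot 0 = 0$)
$m{\left(w,y \right)} = 2$ ($m{\left(w,y \right)} = 0 w y + 2 = 0 y + 2 = 0 + 2 = 2$)
$L = -8$ ($L = 2 - 10 = -8$)
$- 116 L + \left(2 + 6 \cdot 5\right) = \left(-116\right) \left(-8\right) + \left(2 + 6 \cdot 5\right) = 928 + \left(2 + 30\right) = 928 + 32 = 960$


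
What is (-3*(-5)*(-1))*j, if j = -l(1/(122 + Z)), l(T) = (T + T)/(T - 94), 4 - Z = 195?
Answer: 30/6487 ≈ 0.0046246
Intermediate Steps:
Z = -191 (Z = 4 - 1*195 = 4 - 195 = -191)
l(T) = 2*T/(-94 + T) (l(T) = (2*T)/(-94 + T) = 2*T/(-94 + T))
j = -2/6487 (j = -2/((122 - 191)*(-94 + 1/(122 - 191))) = -2/((-69)*(-94 + 1/(-69))) = -2*(-1)/(69*(-94 - 1/69)) = -2*(-1)/(69*(-6487/69)) = -2*(-1)*(-69)/(69*6487) = -1*2/6487 = -2/6487 ≈ -0.00030831)
(-3*(-5)*(-1))*j = (-3*(-5)*(-1))*(-2/6487) = (15*(-1))*(-2/6487) = -15*(-2/6487) = 30/6487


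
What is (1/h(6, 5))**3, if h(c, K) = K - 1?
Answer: 1/64 ≈ 0.015625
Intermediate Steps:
h(c, K) = -1 + K
(1/h(6, 5))**3 = (1/(-1 + 5))**3 = (1/4)**3 = 1/64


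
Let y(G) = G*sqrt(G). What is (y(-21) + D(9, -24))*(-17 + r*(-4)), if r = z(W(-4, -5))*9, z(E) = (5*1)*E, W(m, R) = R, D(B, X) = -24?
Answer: -21192 - 18543*I*sqrt(21) ≈ -21192.0 - 84975.0*I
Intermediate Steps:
y(G) = G**(3/2)
z(E) = 5*E
r = -225 (r = (5*(-5))*9 = -25*9 = -225)
(y(-21) + D(9, -24))*(-17 + r*(-4)) = ((-21)**(3/2) - 24)*(-17 - 225*(-4)) = (-21*I*sqrt(21) - 24)*(-17 + 900) = (-24 - 21*I*sqrt(21))*883 = -21192 - 18543*I*sqrt(21)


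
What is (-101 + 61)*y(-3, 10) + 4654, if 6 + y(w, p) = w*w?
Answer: 4534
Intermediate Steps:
y(w, p) = -6 + w² (y(w, p) = -6 + w*w = -6 + w²)
(-101 + 61)*y(-3, 10) + 4654 = (-101 + 61)*(-6 + (-3)²) + 4654 = -40*(-6 + 9) + 4654 = -40*3 + 4654 = -120 + 4654 = 4534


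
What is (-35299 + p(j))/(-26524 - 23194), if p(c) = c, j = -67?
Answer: 17683/24859 ≈ 0.71133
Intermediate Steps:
(-35299 + p(j))/(-26524 - 23194) = (-35299 - 67)/(-26524 - 23194) = -35366/(-49718) = -35366*(-1/49718) = 17683/24859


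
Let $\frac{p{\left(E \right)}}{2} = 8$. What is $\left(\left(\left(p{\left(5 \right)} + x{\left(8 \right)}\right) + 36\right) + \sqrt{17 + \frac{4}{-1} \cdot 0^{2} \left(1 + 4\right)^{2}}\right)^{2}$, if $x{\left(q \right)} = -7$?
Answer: $\left(45 + \sqrt{17}\right)^{2} \approx 2413.1$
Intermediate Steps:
$p{\left(E \right)} = 16$ ($p{\left(E \right)} = 2 \cdot 8 = 16$)
$\left(\left(\left(p{\left(5 \right)} + x{\left(8 \right)}\right) + 36\right) + \sqrt{17 + \frac{4}{-1} \cdot 0^{2} \left(1 + 4\right)^{2}}\right)^{2} = \left(\left(\left(16 - 7\right) + 36\right) + \sqrt{17 + \frac{4}{-1} \cdot 0^{2} \left(1 + 4\right)^{2}}\right)^{2} = \left(\left(9 + 36\right) + \sqrt{17 + 4 \left(-1\right) 0 \cdot 5^{2}}\right)^{2} = \left(45 + \sqrt{17 + \left(-4\right) 0 \cdot 25}\right)^{2} = \left(45 + \sqrt{17 + 0 \cdot 25}\right)^{2} = \left(45 + \sqrt{17 + 0}\right)^{2} = \left(45 + \sqrt{17}\right)^{2}$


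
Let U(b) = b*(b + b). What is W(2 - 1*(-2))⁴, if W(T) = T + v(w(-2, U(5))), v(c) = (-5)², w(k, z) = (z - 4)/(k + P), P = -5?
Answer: 707281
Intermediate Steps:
U(b) = 2*b² (U(b) = b*(2*b) = 2*b²)
w(k, z) = (-4 + z)/(-5 + k) (w(k, z) = (z - 4)/(k - 5) = (-4 + z)/(-5 + k))
v(c) = 25
W(T) = 25 + T (W(T) = T + 25 = 25 + T)
W(2 - 1*(-2))⁴ = (25 + (2 - 1*(-2)))⁴ = (25 + (2 + 2))⁴ = (25 + 4)⁴ = 29⁴ = 707281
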